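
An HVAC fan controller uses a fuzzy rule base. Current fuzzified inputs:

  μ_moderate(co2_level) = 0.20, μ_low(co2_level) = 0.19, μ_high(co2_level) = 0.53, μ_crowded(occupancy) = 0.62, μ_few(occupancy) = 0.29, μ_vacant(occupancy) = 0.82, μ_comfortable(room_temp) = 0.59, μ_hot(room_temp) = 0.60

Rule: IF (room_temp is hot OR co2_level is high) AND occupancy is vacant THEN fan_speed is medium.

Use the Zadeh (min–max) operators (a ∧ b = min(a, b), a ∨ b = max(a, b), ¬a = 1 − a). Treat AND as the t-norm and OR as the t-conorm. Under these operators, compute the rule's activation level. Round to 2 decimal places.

0.60

firing strength: (hot=0.60 OR high=0.53) = 0.60; AND[min(a, b)] with vacant=0.82 → w = 0.60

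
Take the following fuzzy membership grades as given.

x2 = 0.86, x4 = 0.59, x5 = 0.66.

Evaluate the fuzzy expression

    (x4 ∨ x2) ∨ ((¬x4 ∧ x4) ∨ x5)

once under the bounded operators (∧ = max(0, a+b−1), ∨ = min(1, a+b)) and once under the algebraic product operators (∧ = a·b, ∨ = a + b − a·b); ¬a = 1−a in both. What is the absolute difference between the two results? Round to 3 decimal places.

0.015

Under bounded:
  x4 ∨ x2 = min(1, a+b) on (0.59, 0.86) = 1.00
  ¬x4 = 1 − 0.59 = 0.41
  ¬x4 ∧ x4 = max(0, a+b−1) on (0.41, 0.59) = 0.00
  (¬x4 ∧ x4) ∨ x5 = min(1, a+b) on (0.00, 0.66) = 0.66
  (x4 ∨ x2) ∨ ((¬x4 ∧ x4) ∨ x5) = min(1, a+b) on (1.00, 0.66) = 1.00
  → value = 1.0000
Under algebraic product:
  x4 ∨ x2 = a + b − a·b on (0.5900, 0.8600) = 0.9426
  ¬x4 = 1 − 0.5900 = 0.4100
  ¬x4 ∧ x4 = a·b on (0.4100, 0.5900) = 0.2419
  (¬x4 ∧ x4) ∨ x5 = a + b − a·b on (0.2419, 0.6600) = 0.7422
  (x4 ∨ x2) ∨ ((¬x4 ∧ x4) ∨ x5) = a + b − a·b on (0.9426, 0.7422) = 0.9852
  → value = 0.9852
|1.0000 − 0.9852| = 0.015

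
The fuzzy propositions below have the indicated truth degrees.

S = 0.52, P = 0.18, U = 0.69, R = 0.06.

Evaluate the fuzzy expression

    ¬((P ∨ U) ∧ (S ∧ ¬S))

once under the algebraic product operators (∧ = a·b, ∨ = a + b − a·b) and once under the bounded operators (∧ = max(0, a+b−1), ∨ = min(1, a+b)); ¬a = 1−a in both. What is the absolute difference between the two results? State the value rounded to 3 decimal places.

0.186

Under algebraic product:
  P ∨ U = a + b − a·b on (0.1800, 0.6900) = 0.7458
  ¬S = 1 − 0.5200 = 0.4800
  S ∧ ¬S = a·b on (0.5200, 0.4800) = 0.2496
  (P ∨ U) ∧ (S ∧ ¬S) = a·b on (0.7458, 0.2496) = 0.1862
  ¬((P ∨ U) ∧ (S ∧ ¬S)) = 1 − 0.1862 = 0.8138
  → value = 0.8138
Under bounded:
  P ∨ U = min(1, a+b) on (0.18, 0.69) = 0.87
  ¬S = 1 − 0.52 = 0.48
  S ∧ ¬S = max(0, a+b−1) on (0.52, 0.48) = 0.00
  (P ∨ U) ∧ (S ∧ ¬S) = max(0, a+b−1) on (0.87, 0.00) = 0.00
  ¬((P ∨ U) ∧ (S ∧ ¬S)) = 1 − 0.00 = 1.00
  → value = 1.0000
|0.8138 − 1.0000| = 0.186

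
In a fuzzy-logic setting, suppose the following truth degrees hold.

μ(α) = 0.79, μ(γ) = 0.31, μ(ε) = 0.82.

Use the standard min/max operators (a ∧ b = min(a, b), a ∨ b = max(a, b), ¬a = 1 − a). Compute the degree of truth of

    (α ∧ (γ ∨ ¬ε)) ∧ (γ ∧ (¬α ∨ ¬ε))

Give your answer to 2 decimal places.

¬ε = 1 − 0.82 = 0.18
γ ∨ ¬ε = max(a, b) on (0.31, 0.18) = 0.31
α ∧ (γ ∨ ¬ε) = min(a, b) on (0.79, 0.31) = 0.31
¬α = 1 − 0.79 = 0.21
¬ε = 1 − 0.82 = 0.18
¬α ∨ ¬ε = max(a, b) on (0.21, 0.18) = 0.21
γ ∧ (¬α ∨ ¬ε) = min(a, b) on (0.31, 0.21) = 0.21
(α ∧ (γ ∨ ¬ε)) ∧ (γ ∧ (¬α ∨ ¬ε)) = min(a, b) on (0.31, 0.21) = 0.21

0.21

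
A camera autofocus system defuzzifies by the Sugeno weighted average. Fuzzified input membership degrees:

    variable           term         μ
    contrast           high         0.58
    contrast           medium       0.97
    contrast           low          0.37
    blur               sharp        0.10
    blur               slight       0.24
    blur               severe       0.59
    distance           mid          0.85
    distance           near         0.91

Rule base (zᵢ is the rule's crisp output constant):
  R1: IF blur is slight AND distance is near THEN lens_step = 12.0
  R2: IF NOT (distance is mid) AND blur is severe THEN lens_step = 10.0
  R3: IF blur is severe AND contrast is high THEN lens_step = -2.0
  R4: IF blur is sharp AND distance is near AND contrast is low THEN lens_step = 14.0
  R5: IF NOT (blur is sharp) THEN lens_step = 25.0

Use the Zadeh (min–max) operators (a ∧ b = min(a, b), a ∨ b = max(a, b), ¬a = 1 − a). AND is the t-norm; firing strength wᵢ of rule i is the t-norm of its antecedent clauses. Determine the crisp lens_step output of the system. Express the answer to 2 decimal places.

R1 (z=12.0): slight=0.24, near=0.91; AND[min(a, b)] → w = 0.24
R2 (z=10.0): ¬mid=1−0.85=0.15, severe=0.59; AND[min(a, b)] → w = 0.15
R3 (z=-2.0): severe=0.59, high=0.58; AND[min(a, b)] → w = 0.58
R4 (z=14.0): sharp=0.10, near=0.91, low=0.37; AND[min(a, b)] → w = 0.10
R5 (z=25.0): ¬sharp=1−0.10=0.90 → w = 0.90
Weighted average = (0.24·12.0 + 0.15·10.0 + 0.58·-2.0 + 0.10·14.0 + 0.90·25.0) / (0.24 + 0.15 + 0.58 + 0.10 + 0.90)
  = 27.1200 / 1.9700 = 13.77

13.77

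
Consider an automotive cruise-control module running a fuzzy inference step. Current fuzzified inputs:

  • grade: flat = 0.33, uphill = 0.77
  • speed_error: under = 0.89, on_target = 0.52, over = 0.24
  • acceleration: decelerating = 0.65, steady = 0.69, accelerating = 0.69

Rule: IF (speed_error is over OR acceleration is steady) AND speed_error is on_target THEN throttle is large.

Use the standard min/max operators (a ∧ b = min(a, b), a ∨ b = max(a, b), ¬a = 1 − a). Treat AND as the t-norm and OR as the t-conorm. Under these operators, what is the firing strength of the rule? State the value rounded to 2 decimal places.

0.52

firing strength: (over=0.24 OR steady=0.69) = 0.69; AND[min(a, b)] with on_target=0.52 → w = 0.52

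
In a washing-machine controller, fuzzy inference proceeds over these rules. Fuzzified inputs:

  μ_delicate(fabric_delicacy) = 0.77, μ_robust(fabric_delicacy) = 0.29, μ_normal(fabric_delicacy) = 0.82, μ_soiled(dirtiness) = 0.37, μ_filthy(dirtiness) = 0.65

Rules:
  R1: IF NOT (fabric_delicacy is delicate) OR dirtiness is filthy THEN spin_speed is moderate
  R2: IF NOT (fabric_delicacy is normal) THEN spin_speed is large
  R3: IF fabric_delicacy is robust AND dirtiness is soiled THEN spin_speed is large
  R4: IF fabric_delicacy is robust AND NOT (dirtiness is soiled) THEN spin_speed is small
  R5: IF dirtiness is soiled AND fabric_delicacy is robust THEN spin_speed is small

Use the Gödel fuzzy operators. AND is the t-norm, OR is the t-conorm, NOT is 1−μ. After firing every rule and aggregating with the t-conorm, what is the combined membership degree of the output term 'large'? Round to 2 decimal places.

0.29

R1: ¬delicate=1−0.77=0.23, filthy=0.65; OR[max(a, b)] → w = 0.65
R2: ¬normal=1−0.82=0.18 → w = 0.18
R3: robust=0.29, soiled=0.37; AND[min(a, b)] → w = 0.29
R4: robust=0.29, ¬soiled=1−0.37=0.63; AND[min(a, b)] → w = 0.29
R5: soiled=0.37, robust=0.29; AND[min(a, b)] → w = 0.29
Rules with consequent 'large': {R2, R3} → strengths 0.18, 0.29
Aggregate via t-conorm [max(a, b)]: 0.29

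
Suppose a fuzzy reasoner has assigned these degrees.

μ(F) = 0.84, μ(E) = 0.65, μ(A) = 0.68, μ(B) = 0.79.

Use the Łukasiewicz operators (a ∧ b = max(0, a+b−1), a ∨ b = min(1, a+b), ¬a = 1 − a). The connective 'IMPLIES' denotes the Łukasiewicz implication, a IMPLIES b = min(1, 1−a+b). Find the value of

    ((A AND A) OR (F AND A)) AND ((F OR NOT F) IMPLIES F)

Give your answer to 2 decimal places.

0.72

A AND A = max(0, a+b−1) on (0.68, 0.68) = 0.36
F AND A = max(0, a+b−1) on (0.84, 0.68) = 0.52
(A AND A) OR (F AND A) = min(1, a+b) on (0.36, 0.52) = 0.88
NOT F = 1 − 0.84 = 0.16
F OR NOT F = min(1, a+b) on (0.84, 0.16) = 1.00
(F OR NOT F) IMPLIES F  [Łukasiewicz: min(1, 1−a+b)] with a=1.00, b=0.84 → 0.84
((A AND A) OR (F AND A)) AND ((F OR NOT F) IMPLIES F) = max(0, a+b−1) on (0.88, 0.84) = 0.72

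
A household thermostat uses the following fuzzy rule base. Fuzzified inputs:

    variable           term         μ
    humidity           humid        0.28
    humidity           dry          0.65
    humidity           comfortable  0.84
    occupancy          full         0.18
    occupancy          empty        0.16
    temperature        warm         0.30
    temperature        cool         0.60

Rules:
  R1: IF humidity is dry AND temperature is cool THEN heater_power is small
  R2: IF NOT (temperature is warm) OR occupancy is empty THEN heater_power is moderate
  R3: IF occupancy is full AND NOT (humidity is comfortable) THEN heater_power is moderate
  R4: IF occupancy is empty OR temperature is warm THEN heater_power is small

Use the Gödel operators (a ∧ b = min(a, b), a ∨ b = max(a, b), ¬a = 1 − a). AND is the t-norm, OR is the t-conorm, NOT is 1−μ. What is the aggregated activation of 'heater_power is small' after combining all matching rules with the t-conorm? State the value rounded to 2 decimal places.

0.60

R1: dry=0.65, cool=0.60; AND[min(a, b)] → w = 0.60
R2: ¬warm=1−0.30=0.70, empty=0.16; OR[max(a, b)] → w = 0.70
R3: full=0.18, ¬comfortable=1−0.84=0.16; AND[min(a, b)] → w = 0.16
R4: empty=0.16, warm=0.30; OR[max(a, b)] → w = 0.30
Rules with consequent 'small': {R1, R4} → strengths 0.60, 0.30
Aggregate via t-conorm [max(a, b)]: 0.60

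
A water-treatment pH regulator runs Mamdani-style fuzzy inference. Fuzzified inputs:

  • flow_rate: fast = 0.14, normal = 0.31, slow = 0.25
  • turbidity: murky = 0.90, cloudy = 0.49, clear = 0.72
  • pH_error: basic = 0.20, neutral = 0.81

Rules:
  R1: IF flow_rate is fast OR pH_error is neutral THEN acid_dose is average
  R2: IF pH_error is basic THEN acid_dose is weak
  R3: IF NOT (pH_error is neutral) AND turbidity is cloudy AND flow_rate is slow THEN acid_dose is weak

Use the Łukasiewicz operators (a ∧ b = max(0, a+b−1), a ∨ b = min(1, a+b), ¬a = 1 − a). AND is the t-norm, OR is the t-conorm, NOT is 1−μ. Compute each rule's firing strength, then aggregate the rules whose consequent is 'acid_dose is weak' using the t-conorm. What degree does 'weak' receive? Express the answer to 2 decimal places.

0.20

R1: fast=0.14, neutral=0.81; OR[min(1, a+b)] → w = 0.95
R2: basic=0.20 → w = 0.20
R3: ¬neutral=1−0.81=0.19, cloudy=0.49, slow=0.25; AND[max(0, a+b−1)] → w = 0.00
Rules with consequent 'weak': {R2, R3} → strengths 0.20, 0.00
Aggregate via t-conorm [min(1, a+b)]: 0.20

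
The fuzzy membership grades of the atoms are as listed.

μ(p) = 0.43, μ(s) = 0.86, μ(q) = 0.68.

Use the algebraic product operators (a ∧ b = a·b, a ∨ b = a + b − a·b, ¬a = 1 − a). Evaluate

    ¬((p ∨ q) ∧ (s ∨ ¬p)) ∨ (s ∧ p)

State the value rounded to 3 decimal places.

0.516

p ∨ q = a + b − a·b on (0.4300, 0.6800) = 0.8176
¬p = 1 − 0.4300 = 0.5700
s ∨ ¬p = a + b − a·b on (0.8600, 0.5700) = 0.9398
(p ∨ q) ∧ (s ∨ ¬p) = a·b on (0.8176, 0.9398) = 0.7684
¬((p ∨ q) ∧ (s ∨ ¬p)) = 1 − 0.7684 = 0.2316
s ∧ p = a·b on (0.8600, 0.4300) = 0.3698
¬((p ∨ q) ∧ (s ∨ ¬p)) ∨ (s ∧ p) = a + b − a·b on (0.2316, 0.3698) = 0.5158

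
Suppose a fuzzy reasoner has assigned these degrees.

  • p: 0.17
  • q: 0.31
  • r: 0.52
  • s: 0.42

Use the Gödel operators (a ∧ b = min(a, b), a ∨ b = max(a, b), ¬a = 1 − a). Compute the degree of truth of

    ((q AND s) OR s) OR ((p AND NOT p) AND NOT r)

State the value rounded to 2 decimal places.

0.42

q AND s = min(a, b) on (0.31, 0.42) = 0.31
(q AND s) OR s = max(a, b) on (0.31, 0.42) = 0.42
NOT p = 1 − 0.17 = 0.83
p AND NOT p = min(a, b) on (0.17, 0.83) = 0.17
NOT r = 1 − 0.52 = 0.48
(p AND NOT p) AND NOT r = min(a, b) on (0.17, 0.48) = 0.17
((q AND s) OR s) OR ((p AND NOT p) AND NOT r) = max(a, b) on (0.42, 0.17) = 0.42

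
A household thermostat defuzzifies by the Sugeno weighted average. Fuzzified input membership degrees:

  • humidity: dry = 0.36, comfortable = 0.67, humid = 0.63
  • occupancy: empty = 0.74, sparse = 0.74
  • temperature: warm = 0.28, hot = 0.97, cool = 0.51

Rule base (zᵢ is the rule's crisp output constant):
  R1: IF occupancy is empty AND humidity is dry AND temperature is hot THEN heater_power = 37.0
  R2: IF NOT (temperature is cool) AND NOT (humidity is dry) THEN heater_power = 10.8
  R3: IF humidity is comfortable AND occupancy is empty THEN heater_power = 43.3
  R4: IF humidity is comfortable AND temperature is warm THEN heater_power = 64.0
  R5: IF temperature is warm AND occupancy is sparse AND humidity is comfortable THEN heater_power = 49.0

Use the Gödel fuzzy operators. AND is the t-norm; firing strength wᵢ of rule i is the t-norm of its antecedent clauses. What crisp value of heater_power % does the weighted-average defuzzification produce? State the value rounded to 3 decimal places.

R1 (z=37.0): empty=0.74, dry=0.36, hot=0.97; AND[min(a, b)] → w = 0.36
R2 (z=10.8): ¬cool=1−0.51=0.49, ¬dry=1−0.36=0.64; AND[min(a, b)] → w = 0.49
R3 (z=43.3): comfortable=0.67, empty=0.74; AND[min(a, b)] → w = 0.67
R4 (z=64.0): comfortable=0.67, warm=0.28; AND[min(a, b)] → w = 0.28
R5 (z=49.0): warm=0.28, sparse=0.74, comfortable=0.67; AND[min(a, b)] → w = 0.28
Weighted average = (0.36·37.0 + 0.49·10.8 + 0.67·43.3 + 0.28·64.0 + 0.28·49.0) / (0.36 + 0.49 + 0.67 + 0.28 + 0.28)
  = 79.2630 / 2.0800 = 38.107

38.107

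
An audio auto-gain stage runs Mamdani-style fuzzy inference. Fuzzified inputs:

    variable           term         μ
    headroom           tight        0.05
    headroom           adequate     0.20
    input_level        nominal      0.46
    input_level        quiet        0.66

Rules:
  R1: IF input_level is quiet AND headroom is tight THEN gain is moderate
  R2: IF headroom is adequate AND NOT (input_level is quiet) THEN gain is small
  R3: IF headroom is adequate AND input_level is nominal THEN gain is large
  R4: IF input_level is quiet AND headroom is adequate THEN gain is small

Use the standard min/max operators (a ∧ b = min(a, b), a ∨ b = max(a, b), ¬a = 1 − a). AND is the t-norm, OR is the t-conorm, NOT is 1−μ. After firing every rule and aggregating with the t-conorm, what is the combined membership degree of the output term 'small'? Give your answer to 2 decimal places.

R1: quiet=0.66, tight=0.05; AND[min(a, b)] → w = 0.05
R2: adequate=0.20, ¬quiet=1−0.66=0.34; AND[min(a, b)] → w = 0.20
R3: adequate=0.20, nominal=0.46; AND[min(a, b)] → w = 0.20
R4: quiet=0.66, adequate=0.20; AND[min(a, b)] → w = 0.20
Rules with consequent 'small': {R2, R4} → strengths 0.20, 0.20
Aggregate via t-conorm [max(a, b)]: 0.20

0.20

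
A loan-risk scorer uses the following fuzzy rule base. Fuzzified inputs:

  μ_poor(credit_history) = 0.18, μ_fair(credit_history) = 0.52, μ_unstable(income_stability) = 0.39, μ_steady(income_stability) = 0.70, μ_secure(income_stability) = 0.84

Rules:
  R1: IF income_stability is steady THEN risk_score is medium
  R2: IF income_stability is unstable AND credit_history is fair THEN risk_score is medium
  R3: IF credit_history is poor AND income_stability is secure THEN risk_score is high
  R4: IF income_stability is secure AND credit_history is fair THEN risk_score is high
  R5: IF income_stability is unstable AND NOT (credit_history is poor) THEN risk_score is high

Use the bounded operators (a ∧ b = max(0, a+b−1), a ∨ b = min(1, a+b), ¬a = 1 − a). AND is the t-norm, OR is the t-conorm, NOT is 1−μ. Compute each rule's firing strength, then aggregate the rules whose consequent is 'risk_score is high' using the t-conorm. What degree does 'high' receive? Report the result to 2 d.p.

R1: steady=0.70 → w = 0.70
R2: unstable=0.39, fair=0.52; AND[max(0, a+b−1)] → w = 0.00
R3: poor=0.18, secure=0.84; AND[max(0, a+b−1)] → w = 0.02
R4: secure=0.84, fair=0.52; AND[max(0, a+b−1)] → w = 0.36
R5: unstable=0.39, ¬poor=1−0.18=0.82; AND[max(0, a+b−1)] → w = 0.21
Rules with consequent 'high': {R3, R4, R5} → strengths 0.02, 0.36, 0.21
Aggregate via t-conorm [min(1, a+b)]: 0.59

0.59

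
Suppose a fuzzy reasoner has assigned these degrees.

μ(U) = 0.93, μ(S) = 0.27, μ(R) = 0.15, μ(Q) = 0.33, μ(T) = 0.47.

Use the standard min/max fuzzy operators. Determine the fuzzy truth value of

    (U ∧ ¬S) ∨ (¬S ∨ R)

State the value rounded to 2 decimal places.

0.73

¬S = 1 − 0.27 = 0.73
U ∧ ¬S = min(a, b) on (0.93, 0.73) = 0.73
¬S = 1 − 0.27 = 0.73
¬S ∨ R = max(a, b) on (0.73, 0.15) = 0.73
(U ∧ ¬S) ∨ (¬S ∨ R) = max(a, b) on (0.73, 0.73) = 0.73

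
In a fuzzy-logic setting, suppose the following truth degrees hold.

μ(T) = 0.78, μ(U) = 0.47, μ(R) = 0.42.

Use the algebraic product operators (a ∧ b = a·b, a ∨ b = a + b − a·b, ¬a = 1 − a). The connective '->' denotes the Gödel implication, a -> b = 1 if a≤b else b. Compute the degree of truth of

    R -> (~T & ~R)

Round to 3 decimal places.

0.128

~T = 1 − 0.7800 = 0.2200
~R = 1 − 0.4200 = 0.5800
~T & ~R = a·b on (0.2200, 0.5800) = 0.1276
R -> (~T & ~R)  [Gödel: 1 if a≤b else b] with a=0.4200, b=0.1276 → 0.1276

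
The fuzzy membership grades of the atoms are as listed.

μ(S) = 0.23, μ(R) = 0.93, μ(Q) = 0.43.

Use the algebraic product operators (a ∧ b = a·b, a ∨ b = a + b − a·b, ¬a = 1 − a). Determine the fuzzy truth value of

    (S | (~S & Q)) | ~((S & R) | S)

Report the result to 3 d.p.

~S = 1 − 0.2300 = 0.7700
~S & Q = a·b on (0.7700, 0.4300) = 0.3311
S | (~S & Q) = a + b − a·b on (0.2300, 0.3311) = 0.4849
S & R = a·b on (0.2300, 0.9300) = 0.2139
(S & R) | S = a + b − a·b on (0.2139, 0.2300) = 0.3947
~((S & R) | S) = 1 − 0.3947 = 0.6053
(S | (~S & Q)) | ~((S & R) | S) = a + b − a·b on (0.4849, 0.6053) = 0.7967

0.797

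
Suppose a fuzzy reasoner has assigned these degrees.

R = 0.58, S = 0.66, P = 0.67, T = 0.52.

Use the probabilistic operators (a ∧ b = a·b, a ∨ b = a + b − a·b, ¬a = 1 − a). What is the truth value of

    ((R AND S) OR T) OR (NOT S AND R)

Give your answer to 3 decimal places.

0.762

R AND S = a·b on (0.5800, 0.6600) = 0.3828
(R AND S) OR T = a + b − a·b on (0.3828, 0.5200) = 0.7037
NOT S = 1 − 0.6600 = 0.3400
NOT S AND R = a·b on (0.3400, 0.5800) = 0.1972
((R AND S) OR T) OR (NOT S AND R) = a + b − a·b on (0.7037, 0.1972) = 0.7622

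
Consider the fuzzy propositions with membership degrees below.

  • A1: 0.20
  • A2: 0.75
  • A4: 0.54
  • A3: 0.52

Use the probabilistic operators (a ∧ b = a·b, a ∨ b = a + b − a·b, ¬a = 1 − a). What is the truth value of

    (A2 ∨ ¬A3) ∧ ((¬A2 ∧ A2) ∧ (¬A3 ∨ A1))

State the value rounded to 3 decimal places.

¬A3 = 1 − 0.5200 = 0.4800
A2 ∨ ¬A3 = a + b − a·b on (0.7500, 0.4800) = 0.8700
¬A2 = 1 − 0.7500 = 0.2500
¬A2 ∧ A2 = a·b on (0.2500, 0.7500) = 0.1875
¬A3 = 1 − 0.5200 = 0.4800
¬A3 ∨ A1 = a + b − a·b on (0.4800, 0.2000) = 0.5840
(¬A2 ∧ A2) ∧ (¬A3 ∨ A1) = a·b on (0.1875, 0.5840) = 0.1095
(A2 ∨ ¬A3) ∧ ((¬A2 ∧ A2) ∧ (¬A3 ∨ A1)) = a·b on (0.8700, 0.1095) = 0.0953

0.095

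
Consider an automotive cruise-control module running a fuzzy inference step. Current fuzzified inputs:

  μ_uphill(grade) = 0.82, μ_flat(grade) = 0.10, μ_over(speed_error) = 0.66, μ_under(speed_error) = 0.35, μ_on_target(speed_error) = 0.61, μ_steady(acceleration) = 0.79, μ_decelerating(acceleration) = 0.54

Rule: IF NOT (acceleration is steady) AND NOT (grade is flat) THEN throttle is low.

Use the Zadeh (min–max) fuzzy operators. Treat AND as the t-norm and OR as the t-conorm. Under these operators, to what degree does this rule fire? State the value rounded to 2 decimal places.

firing strength: ¬steady=1−0.79=0.21, ¬flat=1−0.10=0.90; AND[min(a, b)] → w = 0.21

0.21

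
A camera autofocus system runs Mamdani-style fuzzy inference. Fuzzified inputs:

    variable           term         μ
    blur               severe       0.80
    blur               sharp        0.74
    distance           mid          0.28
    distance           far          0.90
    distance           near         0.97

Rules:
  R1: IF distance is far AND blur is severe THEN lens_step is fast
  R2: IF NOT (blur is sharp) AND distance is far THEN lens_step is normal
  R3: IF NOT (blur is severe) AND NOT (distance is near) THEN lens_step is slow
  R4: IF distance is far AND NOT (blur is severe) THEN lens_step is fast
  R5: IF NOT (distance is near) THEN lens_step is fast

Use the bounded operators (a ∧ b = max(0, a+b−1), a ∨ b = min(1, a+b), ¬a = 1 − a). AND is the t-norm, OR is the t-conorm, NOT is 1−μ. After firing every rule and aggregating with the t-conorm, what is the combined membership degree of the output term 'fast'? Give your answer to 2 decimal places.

R1: far=0.90, severe=0.80; AND[max(0, a+b−1)] → w = 0.70
R2: ¬sharp=1−0.74=0.26, far=0.90; AND[max(0, a+b−1)] → w = 0.16
R3: ¬severe=1−0.80=0.20, ¬near=1−0.97=0.03; AND[max(0, a+b−1)] → w = 0.00
R4: far=0.90, ¬severe=1−0.80=0.20; AND[max(0, a+b−1)] → w = 0.10
R5: ¬near=1−0.97=0.03 → w = 0.03
Rules with consequent 'fast': {R1, R4, R5} → strengths 0.70, 0.10, 0.03
Aggregate via t-conorm [min(1, a+b)]: 0.83

0.83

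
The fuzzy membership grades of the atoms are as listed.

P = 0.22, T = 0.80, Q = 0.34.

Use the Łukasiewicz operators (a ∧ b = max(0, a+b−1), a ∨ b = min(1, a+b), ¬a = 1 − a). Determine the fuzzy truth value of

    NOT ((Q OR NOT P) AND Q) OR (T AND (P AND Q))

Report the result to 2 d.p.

NOT P = 1 − 0.22 = 0.78
Q OR NOT P = min(1, a+b) on (0.34, 0.78) = 1.00
(Q OR NOT P) AND Q = max(0, a+b−1) on (1.00, 0.34) = 0.34
NOT ((Q OR NOT P) AND Q) = 1 − 0.34 = 0.66
P AND Q = max(0, a+b−1) on (0.22, 0.34) = 0.00
T AND (P AND Q) = max(0, a+b−1) on (0.80, 0.00) = 0.00
NOT ((Q OR NOT P) AND Q) OR (T AND (P AND Q)) = min(1, a+b) on (0.66, 0.00) = 0.66

0.66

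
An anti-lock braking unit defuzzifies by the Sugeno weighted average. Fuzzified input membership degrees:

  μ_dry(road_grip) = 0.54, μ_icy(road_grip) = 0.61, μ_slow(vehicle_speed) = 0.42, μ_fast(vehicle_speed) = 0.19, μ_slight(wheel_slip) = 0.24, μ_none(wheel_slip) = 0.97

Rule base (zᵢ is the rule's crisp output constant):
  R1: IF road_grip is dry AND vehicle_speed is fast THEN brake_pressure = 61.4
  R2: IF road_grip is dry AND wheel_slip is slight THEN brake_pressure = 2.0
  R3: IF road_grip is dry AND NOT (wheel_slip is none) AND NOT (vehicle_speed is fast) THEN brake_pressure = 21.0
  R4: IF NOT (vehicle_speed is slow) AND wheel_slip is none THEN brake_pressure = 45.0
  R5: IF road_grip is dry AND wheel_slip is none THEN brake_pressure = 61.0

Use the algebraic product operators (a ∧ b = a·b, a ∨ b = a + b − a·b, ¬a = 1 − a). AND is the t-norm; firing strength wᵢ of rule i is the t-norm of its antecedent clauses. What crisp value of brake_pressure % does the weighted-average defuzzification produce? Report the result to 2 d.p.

48.14

R1 (z=61.4): dry=0.54, fast=0.19; AND[a·b] → w = 0.1026
R2 (z=2.0): dry=0.54, slight=0.24; AND[a·b] → w = 0.1296
R3 (z=21.0): dry=0.54, ¬none=1−0.97=0.03, ¬fast=1−0.19=0.81; AND[a·b] → w = 0.0131
R4 (z=45.0): ¬slow=1−0.42=0.58, none=0.97; AND[a·b] → w = 0.5626
R5 (z=61.0): dry=0.54, none=0.97; AND[a·b] → w = 0.5238
Weighted average = (0.1026·61.4 + 0.1296·2.0 + 0.0131·21.0 + 0.5626·45.0 + 0.5238·61.0) / (0.1026 + 0.1296 + 0.0131 + 0.5626 + 0.5238)
  = 64.1032 / 1.3317 = 48.14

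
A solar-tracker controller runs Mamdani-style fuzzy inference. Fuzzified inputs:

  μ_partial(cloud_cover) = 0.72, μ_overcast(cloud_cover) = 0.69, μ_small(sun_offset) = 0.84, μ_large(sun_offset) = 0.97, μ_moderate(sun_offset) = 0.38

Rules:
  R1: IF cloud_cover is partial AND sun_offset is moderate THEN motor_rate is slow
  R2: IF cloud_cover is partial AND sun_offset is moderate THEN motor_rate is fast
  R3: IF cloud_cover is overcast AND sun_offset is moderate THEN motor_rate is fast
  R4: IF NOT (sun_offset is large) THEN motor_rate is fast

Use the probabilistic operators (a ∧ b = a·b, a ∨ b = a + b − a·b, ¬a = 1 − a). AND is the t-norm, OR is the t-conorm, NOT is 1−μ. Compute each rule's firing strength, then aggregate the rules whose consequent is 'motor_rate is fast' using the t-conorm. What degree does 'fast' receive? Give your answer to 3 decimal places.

R1: partial=0.72, moderate=0.38; AND[a·b] → w = 0.2736
R2: partial=0.72, moderate=0.38; AND[a·b] → w = 0.2736
R3: overcast=0.69, moderate=0.38; AND[a·b] → w = 0.2622
R4: ¬large=1−0.97=0.03 → w = 0.0300
Rules with consequent 'fast': {R2, R3, R4} → strengths 0.2736, 0.2622, 0.0300
Aggregate via t-conorm [a + b − a·b]: 0.4801

0.480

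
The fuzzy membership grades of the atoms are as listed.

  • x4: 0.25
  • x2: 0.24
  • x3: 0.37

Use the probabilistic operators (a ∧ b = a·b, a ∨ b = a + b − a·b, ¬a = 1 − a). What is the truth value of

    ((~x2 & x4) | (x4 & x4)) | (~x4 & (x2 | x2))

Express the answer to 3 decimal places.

~x2 = 1 − 0.2400 = 0.7600
~x2 & x4 = a·b on (0.7600, 0.2500) = 0.1900
x4 & x4 = a·b on (0.2500, 0.2500) = 0.0625
(~x2 & x4) | (x4 & x4) = a + b − a·b on (0.1900, 0.0625) = 0.2406
~x4 = 1 − 0.2500 = 0.7500
x2 | x2 = a + b − a·b on (0.2400, 0.2400) = 0.4224
~x4 & (x2 | x2) = a·b on (0.7500, 0.4224) = 0.3168
((~x2 & x4) | (x4 & x4)) | (~x4 & (x2 | x2)) = a + b − a·b on (0.2406, 0.3168) = 0.4812

0.481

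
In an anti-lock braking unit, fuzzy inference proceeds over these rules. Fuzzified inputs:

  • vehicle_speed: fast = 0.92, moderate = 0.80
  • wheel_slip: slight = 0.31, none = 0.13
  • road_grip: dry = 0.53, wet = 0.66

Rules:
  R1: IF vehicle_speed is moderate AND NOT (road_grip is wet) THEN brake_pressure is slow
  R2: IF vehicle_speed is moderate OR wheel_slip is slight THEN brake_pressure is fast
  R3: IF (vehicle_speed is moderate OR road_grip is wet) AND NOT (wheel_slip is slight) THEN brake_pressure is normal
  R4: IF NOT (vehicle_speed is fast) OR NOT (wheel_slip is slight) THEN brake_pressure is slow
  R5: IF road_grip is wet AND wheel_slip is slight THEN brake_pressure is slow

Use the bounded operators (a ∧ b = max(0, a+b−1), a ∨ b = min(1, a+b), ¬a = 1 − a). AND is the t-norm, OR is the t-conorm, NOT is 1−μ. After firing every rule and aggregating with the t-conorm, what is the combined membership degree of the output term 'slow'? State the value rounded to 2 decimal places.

0.91

R1: moderate=0.80, ¬wet=1−0.66=0.34; AND[max(0, a+b−1)] → w = 0.14
R2: moderate=0.80, slight=0.31; OR[min(1, a+b)] → w = 1.00
R3: (moderate=0.80 OR wet=0.66) = 1.00; AND[max(0, a+b−1)] with ¬slight=1−0.31=0.69 → w = 0.69
R4: ¬fast=1−0.92=0.08, ¬slight=1−0.31=0.69; OR[min(1, a+b)] → w = 0.77
R5: wet=0.66, slight=0.31; AND[max(0, a+b−1)] → w = 0.00
Rules with consequent 'slow': {R1, R4, R5} → strengths 0.14, 0.77, 0.00
Aggregate via t-conorm [min(1, a+b)]: 0.91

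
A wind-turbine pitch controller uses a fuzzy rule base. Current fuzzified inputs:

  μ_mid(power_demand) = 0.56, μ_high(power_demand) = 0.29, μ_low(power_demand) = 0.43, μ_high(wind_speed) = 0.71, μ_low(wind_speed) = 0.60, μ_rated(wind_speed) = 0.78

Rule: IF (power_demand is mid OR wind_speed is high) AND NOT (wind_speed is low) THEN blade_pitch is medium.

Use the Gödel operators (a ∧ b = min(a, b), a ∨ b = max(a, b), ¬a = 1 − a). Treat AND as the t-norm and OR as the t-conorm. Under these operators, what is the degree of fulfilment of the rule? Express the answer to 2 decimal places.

0.40

firing strength: (mid=0.56 OR high=0.71) = 0.71; AND[min(a, b)] with ¬low=1−0.60=0.40 → w = 0.40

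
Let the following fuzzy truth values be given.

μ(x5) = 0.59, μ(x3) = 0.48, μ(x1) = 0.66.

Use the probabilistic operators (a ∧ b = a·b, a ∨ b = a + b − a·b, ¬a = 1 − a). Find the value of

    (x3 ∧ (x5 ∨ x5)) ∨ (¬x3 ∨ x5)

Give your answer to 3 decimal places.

x5 ∨ x5 = a + b − a·b on (0.5900, 0.5900) = 0.8319
x3 ∧ (x5 ∨ x5) = a·b on (0.4800, 0.8319) = 0.3993
¬x3 = 1 − 0.4800 = 0.5200
¬x3 ∨ x5 = a + b − a·b on (0.5200, 0.5900) = 0.8032
(x3 ∧ (x5 ∨ x5)) ∨ (¬x3 ∨ x5) = a + b − a·b on (0.3993, 0.8032) = 0.8818

0.882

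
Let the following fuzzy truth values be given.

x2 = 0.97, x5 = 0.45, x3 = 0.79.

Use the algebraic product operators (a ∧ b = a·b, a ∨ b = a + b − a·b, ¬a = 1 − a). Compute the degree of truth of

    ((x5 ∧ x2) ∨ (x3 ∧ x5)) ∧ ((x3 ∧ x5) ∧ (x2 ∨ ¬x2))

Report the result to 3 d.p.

0.220

x5 ∧ x2 = a·b on (0.4500, 0.9700) = 0.4365
x3 ∧ x5 = a·b on (0.7900, 0.4500) = 0.3555
(x5 ∧ x2) ∨ (x3 ∧ x5) = a + b − a·b on (0.4365, 0.3555) = 0.6368
x3 ∧ x5 = a·b on (0.7900, 0.4500) = 0.3555
¬x2 = 1 − 0.9700 = 0.0300
x2 ∨ ¬x2 = a + b − a·b on (0.9700, 0.0300) = 0.9709
(x3 ∧ x5) ∧ (x2 ∨ ¬x2) = a·b on (0.3555, 0.9709) = 0.3452
((x5 ∧ x2) ∨ (x3 ∧ x5)) ∧ ((x3 ∧ x5) ∧ (x2 ∨ ¬x2)) = a·b on (0.6368, 0.3452) = 0.2198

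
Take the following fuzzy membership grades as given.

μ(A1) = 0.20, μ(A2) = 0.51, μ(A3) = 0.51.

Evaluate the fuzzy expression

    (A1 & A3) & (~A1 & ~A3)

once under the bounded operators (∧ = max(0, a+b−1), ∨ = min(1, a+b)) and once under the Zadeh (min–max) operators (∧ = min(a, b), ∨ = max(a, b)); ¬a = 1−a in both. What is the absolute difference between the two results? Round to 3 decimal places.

Under bounded:
  A1 & A3 = max(0, a+b−1) on (0.20, 0.51) = 0.00
  ~A1 = 1 − 0.20 = 0.80
  ~A3 = 1 − 0.51 = 0.49
  ~A1 & ~A3 = max(0, a+b−1) on (0.80, 0.49) = 0.29
  (A1 & A3) & (~A1 & ~A3) = max(0, a+b−1) on (0.00, 0.29) = 0.00
  → value = 0.0000
Under Zadeh (min–max):
  A1 & A3 = min(a, b) on (0.20, 0.51) = 0.20
  ~A1 = 1 − 0.20 = 0.80
  ~A3 = 1 − 0.51 = 0.49
  ~A1 & ~A3 = min(a, b) on (0.80, 0.49) = 0.49
  (A1 & A3) & (~A1 & ~A3) = min(a, b) on (0.20, 0.49) = 0.20
  → value = 0.2000
|0.0000 − 0.2000| = 0.200

0.200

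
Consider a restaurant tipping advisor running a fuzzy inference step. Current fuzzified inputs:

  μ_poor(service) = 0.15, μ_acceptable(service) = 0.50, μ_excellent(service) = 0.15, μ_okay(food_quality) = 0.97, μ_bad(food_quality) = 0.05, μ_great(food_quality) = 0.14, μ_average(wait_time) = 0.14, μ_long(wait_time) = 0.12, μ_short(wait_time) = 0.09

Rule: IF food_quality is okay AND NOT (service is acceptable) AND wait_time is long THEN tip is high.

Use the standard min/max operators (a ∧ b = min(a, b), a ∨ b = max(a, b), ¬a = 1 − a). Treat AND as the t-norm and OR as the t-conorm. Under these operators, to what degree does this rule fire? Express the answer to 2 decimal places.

0.12

firing strength: okay=0.97, ¬acceptable=1−0.50=0.50, long=0.12; AND[min(a, b)] → w = 0.12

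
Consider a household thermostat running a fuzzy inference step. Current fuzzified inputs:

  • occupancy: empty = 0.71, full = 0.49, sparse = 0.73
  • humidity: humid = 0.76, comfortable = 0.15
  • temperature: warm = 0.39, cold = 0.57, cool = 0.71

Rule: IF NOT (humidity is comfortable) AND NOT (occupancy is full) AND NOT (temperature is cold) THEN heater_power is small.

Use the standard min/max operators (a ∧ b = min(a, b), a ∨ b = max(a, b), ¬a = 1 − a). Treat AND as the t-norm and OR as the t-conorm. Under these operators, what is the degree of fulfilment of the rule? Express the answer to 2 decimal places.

0.43

firing strength: ¬comfortable=1−0.15=0.85, ¬full=1−0.49=0.51, ¬cold=1−0.57=0.43; AND[min(a, b)] → w = 0.43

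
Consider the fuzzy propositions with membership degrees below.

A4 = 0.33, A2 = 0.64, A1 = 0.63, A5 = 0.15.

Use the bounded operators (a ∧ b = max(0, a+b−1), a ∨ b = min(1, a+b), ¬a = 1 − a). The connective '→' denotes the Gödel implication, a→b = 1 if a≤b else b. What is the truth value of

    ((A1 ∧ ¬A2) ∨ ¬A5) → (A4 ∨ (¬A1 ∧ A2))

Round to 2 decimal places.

¬A2 = 1 − 0.64 = 0.36
A1 ∧ ¬A2 = max(0, a+b−1) on (0.63, 0.36) = 0.00
¬A5 = 1 − 0.15 = 0.85
(A1 ∧ ¬A2) ∨ ¬A5 = min(1, a+b) on (0.00, 0.85) = 0.85
¬A1 = 1 − 0.63 = 0.37
¬A1 ∧ A2 = max(0, a+b−1) on (0.37, 0.64) = 0.01
A4 ∨ (¬A1 ∧ A2) = min(1, a+b) on (0.33, 0.01) = 0.34
((A1 ∧ ¬A2) ∨ ¬A5) → (A4 ∨ (¬A1 ∧ A2))  [Gödel: 1 if a≤b else b] with a=0.85, b=0.34 → 0.34

0.34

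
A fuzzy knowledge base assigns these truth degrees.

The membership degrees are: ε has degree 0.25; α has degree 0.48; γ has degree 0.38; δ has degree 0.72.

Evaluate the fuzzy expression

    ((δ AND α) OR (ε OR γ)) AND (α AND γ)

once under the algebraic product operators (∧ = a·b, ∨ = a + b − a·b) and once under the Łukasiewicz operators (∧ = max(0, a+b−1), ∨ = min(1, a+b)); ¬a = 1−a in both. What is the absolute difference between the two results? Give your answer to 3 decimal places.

Under algebraic product:
  δ AND α = a·b on (0.7200, 0.4800) = 0.3456
  ε OR γ = a + b − a·b on (0.2500, 0.3800) = 0.5350
  (δ AND α) OR (ε OR γ) = a + b − a·b on (0.3456, 0.5350) = 0.6957
  α AND γ = a·b on (0.4800, 0.3800) = 0.1824
  ((δ AND α) OR (ε OR γ)) AND (α AND γ) = a·b on (0.6957, 0.1824) = 0.1269
  → value = 0.1269
Under Łukasiewicz:
  δ AND α = max(0, a+b−1) on (0.72, 0.48) = 0.20
  ε OR γ = min(1, a+b) on (0.25, 0.38) = 0.63
  (δ AND α) OR (ε OR γ) = min(1, a+b) on (0.20, 0.63) = 0.83
  α AND γ = max(0, a+b−1) on (0.48, 0.38) = 0.00
  ((δ AND α) OR (ε OR γ)) AND (α AND γ) = max(0, a+b−1) on (0.83, 0.00) = 0.00
  → value = 0.0000
|0.1269 − 0.0000| = 0.127

0.127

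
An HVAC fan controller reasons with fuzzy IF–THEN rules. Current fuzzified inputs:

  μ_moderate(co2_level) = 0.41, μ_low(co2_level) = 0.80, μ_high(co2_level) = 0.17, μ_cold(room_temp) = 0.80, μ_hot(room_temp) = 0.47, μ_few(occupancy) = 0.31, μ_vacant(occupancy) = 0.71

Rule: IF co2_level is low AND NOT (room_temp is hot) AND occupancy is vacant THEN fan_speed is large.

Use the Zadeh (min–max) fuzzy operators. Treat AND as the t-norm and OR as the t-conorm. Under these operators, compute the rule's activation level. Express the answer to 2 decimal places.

0.53

firing strength: low=0.80, ¬hot=1−0.47=0.53, vacant=0.71; AND[min(a, b)] → w = 0.53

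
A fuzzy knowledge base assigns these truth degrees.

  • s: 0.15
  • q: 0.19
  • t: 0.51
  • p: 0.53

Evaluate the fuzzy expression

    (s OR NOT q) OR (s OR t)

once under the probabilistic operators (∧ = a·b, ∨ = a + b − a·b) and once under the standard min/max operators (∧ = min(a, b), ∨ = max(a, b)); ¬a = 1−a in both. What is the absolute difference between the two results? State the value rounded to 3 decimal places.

0.123

Under probabilistic:
  NOT q = 1 − 0.1900 = 0.8100
  s OR NOT q = a + b − a·b on (0.1500, 0.8100) = 0.8385
  s OR t = a + b − a·b on (0.1500, 0.5100) = 0.5835
  (s OR NOT q) OR (s OR t) = a + b − a·b on (0.8385, 0.5835) = 0.9327
  → value = 0.9327
Under standard min/max:
  NOT q = 1 − 0.19 = 0.81
  s OR NOT q = max(a, b) on (0.15, 0.81) = 0.81
  s OR t = max(a, b) on (0.15, 0.51) = 0.51
  (s OR NOT q) OR (s OR t) = max(a, b) on (0.81, 0.51) = 0.81
  → value = 0.8100
|0.9327 − 0.8100| = 0.123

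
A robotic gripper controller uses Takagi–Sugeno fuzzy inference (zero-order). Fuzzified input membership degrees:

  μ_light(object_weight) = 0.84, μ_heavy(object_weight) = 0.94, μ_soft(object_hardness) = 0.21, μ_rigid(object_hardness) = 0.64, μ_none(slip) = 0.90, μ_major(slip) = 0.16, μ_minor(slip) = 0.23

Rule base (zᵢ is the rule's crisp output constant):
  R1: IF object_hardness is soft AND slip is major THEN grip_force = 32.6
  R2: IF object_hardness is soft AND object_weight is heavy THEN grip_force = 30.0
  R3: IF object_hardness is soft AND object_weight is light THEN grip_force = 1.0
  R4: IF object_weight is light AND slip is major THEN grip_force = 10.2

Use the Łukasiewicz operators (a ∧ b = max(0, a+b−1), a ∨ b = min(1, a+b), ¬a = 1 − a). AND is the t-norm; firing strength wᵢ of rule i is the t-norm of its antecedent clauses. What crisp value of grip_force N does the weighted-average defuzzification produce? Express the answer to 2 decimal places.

22.75

R1 (z=32.6): soft=0.21, major=0.16; AND[max(0, a+b−1)] → w = 0.00
R2 (z=30.0): soft=0.21, heavy=0.94; AND[max(0, a+b−1)] → w = 0.15
R3 (z=1.0): soft=0.21, light=0.84; AND[max(0, a+b−1)] → w = 0.05
R4 (z=10.2): light=0.84, major=0.16; AND[max(0, a+b−1)] → w = 0.00
Weighted average = (0.00·32.6 + 0.15·30.0 + 0.05·1.0 + 0.00·10.2) / (0.00 + 0.15 + 0.05 + 0.00)
  = 4.5500 / 0.2000 = 22.75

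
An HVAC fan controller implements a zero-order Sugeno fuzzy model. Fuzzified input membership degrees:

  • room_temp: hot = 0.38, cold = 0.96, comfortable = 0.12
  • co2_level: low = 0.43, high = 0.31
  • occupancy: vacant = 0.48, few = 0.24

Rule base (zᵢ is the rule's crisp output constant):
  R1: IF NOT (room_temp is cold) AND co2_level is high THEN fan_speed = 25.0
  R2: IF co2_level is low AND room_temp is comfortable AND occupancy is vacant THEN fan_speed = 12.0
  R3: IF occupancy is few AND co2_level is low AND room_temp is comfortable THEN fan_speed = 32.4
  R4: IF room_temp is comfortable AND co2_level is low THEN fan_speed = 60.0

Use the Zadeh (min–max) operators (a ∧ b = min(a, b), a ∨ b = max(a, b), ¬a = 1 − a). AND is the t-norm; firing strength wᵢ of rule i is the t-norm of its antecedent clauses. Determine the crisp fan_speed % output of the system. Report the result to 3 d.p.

R1 (z=25.0): ¬cold=1−0.96=0.04, high=0.31; AND[min(a, b)] → w = 0.04
R2 (z=12.0): low=0.43, comfortable=0.12, vacant=0.48; AND[min(a, b)] → w = 0.12
R3 (z=32.4): few=0.24, low=0.43, comfortable=0.12; AND[min(a, b)] → w = 0.12
R4 (z=60.0): comfortable=0.12, low=0.43; AND[min(a, b)] → w = 0.12
Weighted average = (0.04·25.0 + 0.12·12.0 + 0.12·32.4 + 0.12·60.0) / (0.04 + 0.12 + 0.12 + 0.12)
  = 13.5280 / 0.4000 = 33.820

33.820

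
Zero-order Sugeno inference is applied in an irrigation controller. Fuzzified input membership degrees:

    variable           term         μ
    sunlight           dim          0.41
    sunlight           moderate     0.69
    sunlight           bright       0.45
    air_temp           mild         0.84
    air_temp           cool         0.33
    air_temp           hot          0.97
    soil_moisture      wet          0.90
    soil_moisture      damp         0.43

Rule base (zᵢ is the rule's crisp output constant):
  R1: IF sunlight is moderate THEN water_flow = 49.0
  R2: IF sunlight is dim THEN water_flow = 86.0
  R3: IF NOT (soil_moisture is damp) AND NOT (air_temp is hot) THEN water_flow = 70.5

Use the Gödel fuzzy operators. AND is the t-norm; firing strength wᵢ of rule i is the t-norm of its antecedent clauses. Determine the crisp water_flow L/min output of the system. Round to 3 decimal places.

R1 (z=49.0): moderate=0.69 → w = 0.69
R2 (z=86.0): dim=0.41 → w = 0.41
R3 (z=70.5): ¬damp=1−0.43=0.57, ¬hot=1−0.97=0.03; AND[min(a, b)] → w = 0.03
Weighted average = (0.69·49.0 + 0.41·86.0 + 0.03·70.5) / (0.69 + 0.41 + 0.03)
  = 71.1850 / 1.1300 = 62.996

62.996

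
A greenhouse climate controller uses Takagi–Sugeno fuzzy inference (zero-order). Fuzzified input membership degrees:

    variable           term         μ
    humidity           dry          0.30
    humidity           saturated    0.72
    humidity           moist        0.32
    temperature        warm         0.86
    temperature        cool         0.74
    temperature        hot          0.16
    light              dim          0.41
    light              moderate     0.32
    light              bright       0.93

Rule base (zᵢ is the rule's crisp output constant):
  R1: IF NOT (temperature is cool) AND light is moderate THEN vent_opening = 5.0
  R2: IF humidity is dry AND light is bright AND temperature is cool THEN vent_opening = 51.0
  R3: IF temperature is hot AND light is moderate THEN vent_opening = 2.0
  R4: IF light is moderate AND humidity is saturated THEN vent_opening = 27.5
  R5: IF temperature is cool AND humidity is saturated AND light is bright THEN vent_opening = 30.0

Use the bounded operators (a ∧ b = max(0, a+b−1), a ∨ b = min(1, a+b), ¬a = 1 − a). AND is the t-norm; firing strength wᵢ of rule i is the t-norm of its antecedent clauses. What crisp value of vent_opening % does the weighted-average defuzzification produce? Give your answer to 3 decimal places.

R1 (z=5.0): ¬cool=1−0.74=0.26, moderate=0.32; AND[max(0, a+b−1)] → w = 0.00
R2 (z=51.0): dry=0.30, bright=0.93, cool=0.74; AND[max(0, a+b−1)] → w = 0.00
R3 (z=2.0): hot=0.16, moderate=0.32; AND[max(0, a+b−1)] → w = 0.00
R4 (z=27.5): moderate=0.32, saturated=0.72; AND[max(0, a+b−1)] → w = 0.04
R5 (z=30.0): cool=0.74, saturated=0.72, bright=0.93; AND[max(0, a+b−1)] → w = 0.39
Weighted average = (0.00·5.0 + 0.00·51.0 + 0.00·2.0 + 0.04·27.5 + 0.39·30.0) / (0.00 + 0.00 + 0.00 + 0.04 + 0.39)
  = 12.8000 / 0.4300 = 29.767

29.767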